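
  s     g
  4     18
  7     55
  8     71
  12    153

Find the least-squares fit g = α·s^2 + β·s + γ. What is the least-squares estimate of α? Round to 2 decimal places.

α = 0.91

Compute the Gram sums: Σs^2·s^2 = 27489, Σs^2·s = 2647, Σs^2 = 273, Σs·s = 273, Σs = 31, Σ1 = 4.
Moment sums: Σs^2·g = 29559, Σs·g = 2861, Σg = 297.
So MᵀM·[α, β, γ]ᵀ = Mᵀg: [[27489, 2647, 273]; [2647, 273, 31]; [273, 31, 4]]·[α, β, γ]ᵀ = [29559, 2861, 297]ᵀ.
Inverting the 3×3 Gram matrix, [α, β, γ]ᵀ = [7105/7832, 18489/7832, -5835/979]ᵀ.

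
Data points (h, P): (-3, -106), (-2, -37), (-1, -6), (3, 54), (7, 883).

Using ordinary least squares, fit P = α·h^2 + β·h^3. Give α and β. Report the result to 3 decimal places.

Forming MᵀM = [[2580, 16774]; [16774, 119172]] and MᵀP = [42645, 307491]ᵀ gives MᵀM·[α, β]ᵀ = MᵀP.
Δ = 2580·119172 − 16774² = 26096684.
α = (42645·119172 − 16774·307491)/26096684 = -37882047/13048342; β = (2580·307491 − 16774·42645)/26096684 = 38999775/13048342.

α = -2.903, β = 2.989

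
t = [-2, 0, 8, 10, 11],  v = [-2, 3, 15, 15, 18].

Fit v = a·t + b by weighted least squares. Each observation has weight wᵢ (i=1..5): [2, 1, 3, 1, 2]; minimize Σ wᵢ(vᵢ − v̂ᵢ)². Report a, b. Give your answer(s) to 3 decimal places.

a = 1.511, b = 1.822

Compute the Gram sums: Σwᵢ·t·t = 542, Σwᵢ·t = 52, Σwᵢ·1 = 9.
Right-hand side: Σwᵢ·t·v = 914, Σwᵢ·v = 95.
AᵀWA·[a, b]ᵀ = AᵀWv becomes [[542, 52]; [52, 9]]·[a, b]ᵀ = [914, 95]ᵀ.
det = 542·9 − 52² = 2174.
a = (914·9 − 52·95)/2174 = 1643/1087; b = (542·95 − 52·914)/2174 = 1981/1087.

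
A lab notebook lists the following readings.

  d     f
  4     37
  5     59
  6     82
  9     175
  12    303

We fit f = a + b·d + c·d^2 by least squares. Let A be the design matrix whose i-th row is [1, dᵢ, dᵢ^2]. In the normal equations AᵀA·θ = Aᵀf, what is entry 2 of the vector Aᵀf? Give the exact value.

6146

Entry 2 ↔ basis d, so (Aᵀf)_{2} = Σᵢ (d)·fᵢ = (4)·(37) + (5)·(59) + (6)·(82) + (9)·(175) + (12)·(303) = 6146.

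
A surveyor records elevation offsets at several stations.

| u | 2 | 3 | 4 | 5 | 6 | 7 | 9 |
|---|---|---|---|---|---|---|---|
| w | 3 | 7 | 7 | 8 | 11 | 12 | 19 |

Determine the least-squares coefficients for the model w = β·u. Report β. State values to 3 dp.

Sums needed: Σu·u = 220.
For Xᵀw: Σu·w = 416.
XᵀX·[β]ᵀ = Xᵀw becomes [[220]]·[β]ᵀ = [416]ᵀ.
β = 416/220 = 1.89091.

β = 1.891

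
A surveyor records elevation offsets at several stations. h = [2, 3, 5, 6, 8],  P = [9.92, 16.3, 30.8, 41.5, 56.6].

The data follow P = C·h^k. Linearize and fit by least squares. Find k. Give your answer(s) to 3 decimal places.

k = 1.272

Let Y = ln P. Fitting Y = k·ln h + ln C by least squares:
Σln h = 7.2724, Σ(ln h)² = 11.8122, Σln P = 16.2749, Σln h·ln P = 25.2414.
Equations: 11.8122·k + 7.2724·ln C = 25.2414;  7.2724·k + 5·ln C = 16.2749.
Δ = 11.8122·5 − (7.2724)² = 6.1731; k = (25.2414·5 − 7.2724·16.2749)/6.1731 = 1.27155, ln C = (11.8122·16.2749 − 7.2724·25.2414)/6.1731 = 1.40555.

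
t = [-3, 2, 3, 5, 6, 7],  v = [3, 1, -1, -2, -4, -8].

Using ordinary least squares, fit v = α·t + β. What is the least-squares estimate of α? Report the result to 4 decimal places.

α = -0.9694

The normal equations are: 132·α + 20·β = -100;  20·α + 6·β = -11.
(Σt·t = 132, Σt = 20, Σ1 = 6, Σt·v = -100, Σv = -11.)
det = 132·6 − 20² = 392.
α = ((-100)·6 − 20·(-11))/392 = -95/98; β = (132·(-11) − 20·(-100))/392 = 137/98.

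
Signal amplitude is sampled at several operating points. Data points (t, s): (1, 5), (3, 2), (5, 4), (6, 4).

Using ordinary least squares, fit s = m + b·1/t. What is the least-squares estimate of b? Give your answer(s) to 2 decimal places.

b = 1.66

Setting ∂/∂m … = 0 gives: 4·m + (17/10)·b = 15;  (17/10)·m + (1061/900)·b = 107/15.
Eliminating b: (1061/900)·(row 1) − (17/10)·(row 2) gives (1643/900)·m = (1061/900)·15 − (17/10)·(107/15) = 1667/300, so m = 5001/1643.
Then b = ((107/15) − (17/10)·(5001/1643))/(1061/900) = 2730/1643.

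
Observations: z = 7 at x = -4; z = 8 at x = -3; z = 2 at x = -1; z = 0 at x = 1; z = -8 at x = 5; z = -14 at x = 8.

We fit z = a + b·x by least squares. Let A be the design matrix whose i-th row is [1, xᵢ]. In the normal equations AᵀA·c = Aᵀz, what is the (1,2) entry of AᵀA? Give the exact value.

6

Row 1 ↔ basis 1, column 2 ↔ basis x, so (AᵀA)_{1,2} = Σᵢ x = (1)·(-4) + (1)·(-3) + (1)·(-1) + (1)·(1) + (1)·(5) + (1)·(8) = 6.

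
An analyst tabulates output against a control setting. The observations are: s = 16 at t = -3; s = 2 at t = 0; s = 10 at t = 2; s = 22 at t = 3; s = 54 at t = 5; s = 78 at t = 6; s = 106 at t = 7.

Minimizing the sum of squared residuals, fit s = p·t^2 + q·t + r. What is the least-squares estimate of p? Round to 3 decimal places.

p = 2.009

The normal system AᵀA·[p, q, r]ᵀ = Aᵀs is [[4500, 692, 132]; [692, 132, 20]; [132, 20, 7]]·[p, q, r]ᵀ = [9734, 1518, 288]ᵀ.
Inverting the 3×3 Gram matrix, [p, q, r]ᵀ = [11293/5621, 9397/11242, 698/803]ᵀ.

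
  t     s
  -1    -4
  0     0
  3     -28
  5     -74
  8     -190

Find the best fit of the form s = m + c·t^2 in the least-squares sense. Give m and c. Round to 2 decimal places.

m = -0.66, c = -2.96

With design matrix M, MᵀM = [[5, 99]; [99, 4803]] and Mᵀs = [-296, -14266]ᵀ.
det = 5·4803 − 99² = 14214.
m = ((-296)·4803 − 99·(-14266))/14214 = -1559/2369; c = (5·(-14266) − 99·(-296))/14214 = -21013/7107.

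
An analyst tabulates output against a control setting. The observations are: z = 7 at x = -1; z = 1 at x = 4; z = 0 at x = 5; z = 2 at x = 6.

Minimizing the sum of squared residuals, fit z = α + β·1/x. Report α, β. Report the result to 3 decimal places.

Entries of MᵀM: Σ1 = 4, Σ1/x = -23/60, Σ1/x·1/x = 4069/3600.
Right-hand side: Σz = 10, Σ1/x·z = -77/12.
So MᵀM·[α, β]ᵀ = Mᵀz: [[4, -23/60]; [-23/60, 4069/3600]]·[α, β]ᵀ = [10, -77/12]ᵀ.
det = 4·(4069/3600) − (-23/60)² = 5249/1200.
α = (10·(4069/3600) − (-23/60)·(-77/12))/(5249/1200) = 31835/15747; β = (4·(-77/12) − (-23/60)·10)/(5249/1200) = -26200/5249.

α = 2.022, β = -4.991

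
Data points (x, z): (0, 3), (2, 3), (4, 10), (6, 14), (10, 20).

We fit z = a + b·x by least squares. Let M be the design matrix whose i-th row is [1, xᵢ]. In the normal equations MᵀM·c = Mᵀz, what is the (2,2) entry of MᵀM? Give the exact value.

Row 2 ↔ basis x, column 2 ↔ basis x, so (MᵀM)_{2,2} = Σᵢ (x)·(x) = (0)·(0) + (2)·(2) + (4)·(4) + (6)·(6) + (10)·(10) = 156.

156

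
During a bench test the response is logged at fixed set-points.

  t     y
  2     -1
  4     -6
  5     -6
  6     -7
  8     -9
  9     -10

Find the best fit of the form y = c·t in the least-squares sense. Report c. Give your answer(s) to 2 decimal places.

XᵀX·[c]ᵀ = Xᵀy reads: 226·c = -260.
(Σt·t = 226, Σt·y = -260.)
Hence c = -260 / 226 ≈ -1.15044.

c = -1.15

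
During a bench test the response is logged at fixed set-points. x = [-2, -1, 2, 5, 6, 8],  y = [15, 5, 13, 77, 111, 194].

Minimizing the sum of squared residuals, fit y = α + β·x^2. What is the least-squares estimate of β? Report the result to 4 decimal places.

β = 3.0045

Entries of MᵀM: Σ1 = 6, Σx^2 = 134, Σx^2·x^2 = 6050.
Moment sums: Σy = 415, Σx^2·y = 18454.
Δ = 6·6050 − 134² = 18344.
α = (415·6050 − 134·18454)/18344 = 18957/9172; β = (6·18454 − 134·415)/18344 = 27557/9172.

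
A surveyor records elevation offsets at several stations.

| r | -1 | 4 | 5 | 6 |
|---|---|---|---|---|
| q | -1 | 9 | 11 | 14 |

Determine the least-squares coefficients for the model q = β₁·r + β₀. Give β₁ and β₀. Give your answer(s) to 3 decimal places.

β₁ = 2.086, β₀ = 0.948

Sums needed: Σr·r = 78, Σr = 14, Σ1 = 4.
For Mᵀq: Σr·q = 176, Σq = 33.
Normal equations: [[78, 14]; [14, 4]]·[β₁, β₀]ᵀ = [176, 33]ᵀ.
Δ = 78·4 − 14² = 116.
β₁ = (176·4 − 14·33)/116 = 121/58; β₀ = (78·33 − 14·176)/116 = 55/58.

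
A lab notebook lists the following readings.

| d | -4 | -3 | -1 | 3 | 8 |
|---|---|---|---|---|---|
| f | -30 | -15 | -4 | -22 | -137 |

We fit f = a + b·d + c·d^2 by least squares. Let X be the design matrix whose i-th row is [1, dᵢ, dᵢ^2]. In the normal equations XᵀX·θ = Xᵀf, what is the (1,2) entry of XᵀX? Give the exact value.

Row 1 ↔ basis 1, column 2 ↔ basis d, so (XᵀX)_{1,2} = Σᵢ d = (1)·(-4) + (1)·(-3) + (1)·(-1) + (1)·(3) + (1)·(8) = 3.

3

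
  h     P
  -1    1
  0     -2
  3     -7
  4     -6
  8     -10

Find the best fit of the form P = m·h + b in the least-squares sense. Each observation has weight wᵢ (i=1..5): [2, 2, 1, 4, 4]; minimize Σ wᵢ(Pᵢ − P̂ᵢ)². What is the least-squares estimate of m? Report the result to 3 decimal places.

m = -1.120

From the data, Σwᵢ·h·h = 331, Σwᵢ·h = 49, Σwᵢ·1 = 13.
Moment sums: Σwᵢ·h·P = -439, Σwᵢ·P = -73.
Normal equations: [[331, 49]; [49, 13]]·[m, b]ᵀ = [-439, -73]ᵀ.
Determinant 331·13 − 49² = 1902.
m = ((-439)·13 − 49·(-73))/1902 = -355/317; b = (331·(-73) − 49·(-439))/1902 = -442/317.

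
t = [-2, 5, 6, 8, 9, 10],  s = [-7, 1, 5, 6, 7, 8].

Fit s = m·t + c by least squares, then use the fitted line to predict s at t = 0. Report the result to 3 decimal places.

Compute the Gram sums: Σt·t = 310, Σt = 36, Σ1 = 6.
Moment sums: Σt·s = 240, Σs = 20.
XᵀX·[m, c]ᵀ = Xᵀs becomes [[310, 36]; [36, 6]]·[m, c]ᵀ = [240, 20]ᵀ.
Δ = 310·6 − 36² = 564.
m = (240·6 − 36·20)/564 = 60/47; c = (310·20 − 36·240)/564 = -610/141.
At t = 0: ŝ = (60/47)·(0) + (-610/141)·(1) = -610/141.

ŝ = -4.326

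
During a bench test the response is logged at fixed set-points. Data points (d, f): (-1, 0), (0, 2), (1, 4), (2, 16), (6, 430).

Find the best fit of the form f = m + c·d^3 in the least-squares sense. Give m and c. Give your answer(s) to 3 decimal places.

m = 1.546, c = 1.983

Entries of XᵀX: Σ1 = 5, Σd^3 = 224, Σd^3·d^3 = 46722.
Right-hand side: Σf = 452, Σd^3·f = 93012.
So XᵀX·[m, c]ᵀ = Xᵀf: [[5, 224]; [224, 46722]]·[m, c]ᵀ = [452, 93012]ᵀ.
Determinant 5·46722 − 224² = 183434.
m = (452·46722 − 224·93012)/183434 = 141828/91717; c = (5·93012 − 224·452)/183434 = 181906/91717.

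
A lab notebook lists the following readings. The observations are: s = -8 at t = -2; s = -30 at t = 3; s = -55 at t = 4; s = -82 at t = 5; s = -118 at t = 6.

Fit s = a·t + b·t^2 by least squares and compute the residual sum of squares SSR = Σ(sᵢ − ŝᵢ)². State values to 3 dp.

From the data, Σt·t = 90, Σt·t^2 = 424, Σt^2·t^2 = 2274.
Right-hand side: Σt·s = -1412, Σt^2·s = -7480.
Δ = 90·2274 − 424² = 24884.
a = ((-1412)·2274 − 424·(-7480))/24884 = -9842/6221; b = (90·(-7480) − 424·(-1412))/24884 = -18628/6221.
Residuals: 5060/6221, 10548/6221, -4739/6221, 4788/6221, -4418/6221; SSR = 32433/6221.

SSR = 5.213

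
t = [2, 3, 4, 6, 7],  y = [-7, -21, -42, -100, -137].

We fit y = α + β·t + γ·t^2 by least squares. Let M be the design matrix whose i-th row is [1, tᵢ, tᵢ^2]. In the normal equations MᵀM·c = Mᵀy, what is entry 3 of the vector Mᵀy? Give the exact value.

-11202

Entry 3 ↔ basis t^2, so (Mᵀy)_{3} = Σᵢ (t^2)·yᵢ = (4)·(-7) + (9)·(-21) + (16)·(-42) + (36)·(-100) + (49)·(-137) = -11202.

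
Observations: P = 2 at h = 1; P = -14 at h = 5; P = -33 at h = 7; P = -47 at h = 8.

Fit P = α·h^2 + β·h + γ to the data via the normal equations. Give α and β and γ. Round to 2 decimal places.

With design matrix A, AᵀA = [[7123, 981, 139]; [981, 139, 21]; [139, 21, 4]] and AᵀP = [-4973, -675, -92]ᵀ.
Inverting the 3×3 Gram matrix, [α, β, γ]ᵀ = [-94/93, 334/155, 377/465]ᵀ.

α = -1.01, β = 2.15, γ = 0.81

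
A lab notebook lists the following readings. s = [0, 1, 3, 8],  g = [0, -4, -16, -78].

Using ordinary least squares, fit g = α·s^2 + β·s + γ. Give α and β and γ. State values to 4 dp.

Sums needed: Σs^2·s^2 = 4178, Σs^2·s = 540, Σs^2 = 74, Σs·s = 74, Σs = 12, Σ1 = 4.
For Xᵀg: Σs^2·g = -5140, Σs·g = -676, Σg = -98.
Normal equations: [[4178, 540, 74]; [540, 74, 12]; [74, 12, 4]]·[α, β, γ]ᵀ = [-5140, -676, -98]ᵀ.
Solving the 3×3 system (Gaussian elimination) gives α = -2475/2809, β = -142/53, γ = -455/2809.

α = -0.8811, β = -2.6792, γ = -0.1620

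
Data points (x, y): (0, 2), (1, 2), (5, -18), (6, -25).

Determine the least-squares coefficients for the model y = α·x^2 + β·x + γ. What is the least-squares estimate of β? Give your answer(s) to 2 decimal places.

MᵀM·[α, β, γ]ᵀ = Mᵀy reads: 1922·α + 342·β + 62·γ = -1348;  342·α + 62·β + 12·γ = -238;  62·α + 12·β + 4·γ = -39.
(Σx^2·x^2 = 1922, Σx^2·x = 342, Σx^2 = 62, Σx·x = 62, Σx = 12, Σ1 = 4, Σx^2·y = -1348, Σx·y = -238, Σy = -39.)
Solving the 3×3 system (Gaussian elimination) gives α = -7/10, β = -59/130, γ = 32/13.

β = -0.45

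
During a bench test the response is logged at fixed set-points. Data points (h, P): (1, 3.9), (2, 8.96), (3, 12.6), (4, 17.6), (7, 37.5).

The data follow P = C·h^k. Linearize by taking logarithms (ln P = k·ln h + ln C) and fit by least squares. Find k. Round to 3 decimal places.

k = 1.138

With ln Pᵢ as the transformed response and ln hᵢ as the regressor:
Sums: Σln h = 5.1240, Σ(ln h)² = 7.3958, Σln P = 12.5797, Σln h·ln P = 15.3319.
Normal system: [[7.3958, 5.1240]; [5.1240, 5]]·[k, ln C]ᵀ = [15.3319, 12.5797]ᵀ.
Solving (det = 10.7239): k = 1.13778, ln C = 1.34995.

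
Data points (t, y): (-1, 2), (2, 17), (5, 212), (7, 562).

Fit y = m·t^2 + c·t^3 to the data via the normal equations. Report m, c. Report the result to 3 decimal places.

From the data, Σt^2·t^2 = 3043, Σt^2·t^3 = 19963, Σt^3·t^3 = 133339.
For Mᵀy: Σt^2·y = 32908, Σt^3·y = 219400.
Eliminating c: 133339·(row 1) − 19963·(row 2) gives 7229208·m = 133339·32908 − 19963·219400 = 8037612, so m = 669801/602434.
Then c = (219400 − 19963·(669801/602434))/133339 = 890983/602434.

m = 1.112, c = 1.479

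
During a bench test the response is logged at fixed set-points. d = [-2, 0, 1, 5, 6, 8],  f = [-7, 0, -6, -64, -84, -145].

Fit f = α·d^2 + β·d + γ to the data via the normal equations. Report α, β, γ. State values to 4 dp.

α = -1.9945, β = -1.9543, γ = -1.9238

Entries of AᵀA: Σd^2·d^2 = 6034, Σd^2·d = 846, Σd^2 = 130, Σd·d = 130, Σd = 18, Σ1 = 6.
Moment sums: Σd^2·f = -13938, Σd·f = -1976, Σf = -306.
So AᵀA·[α, β, γ]ᵀ = Aᵀf: [[6034, 846, 130]; [846, 130, 18]; [130, 18, 6]]·[α, β, γ]ᵀ = [-13938, -1976, -306]ᵀ.
Inverting the 3×3 Gram matrix, [α, β, γ]ᵀ = [-720/361, -1411/722, -1389/722]ᵀ.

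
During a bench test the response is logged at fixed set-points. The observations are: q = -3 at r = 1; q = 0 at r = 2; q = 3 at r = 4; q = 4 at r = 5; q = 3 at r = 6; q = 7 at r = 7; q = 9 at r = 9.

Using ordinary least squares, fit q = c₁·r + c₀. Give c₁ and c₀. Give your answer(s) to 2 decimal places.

c₁ = 1.39, c₀ = -3.48

The normal equations are: 212·c₁ + 34·c₀ = 177;  34·c₁ + 7·c₀ = 23.
Eliminating c₀: 7·(row 1) − 34·(row 2) gives 328·c₁ = 7·177 − 34·23 = 457, so c₁ = 457/328.
Then c₀ = (23 − 34·(457/328))/7 = -571/164.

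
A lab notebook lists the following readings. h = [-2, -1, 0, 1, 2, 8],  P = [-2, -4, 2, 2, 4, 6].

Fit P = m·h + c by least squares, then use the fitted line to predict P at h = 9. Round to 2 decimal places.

P̂ = 8.03

AᵀA·[m, c]ᵀ = AᵀP reads: 74·m + 8·c = 66;  8·m + 6·c = 8.
det = 74·6 − 8² = 380.
m = (66·6 − 8·8)/380 = 83/95; c = (74·8 − 8·66)/380 = 16/95.
At h = 9: P̂ = (83/95)·(9) + (16/95)·(1) = 763/95.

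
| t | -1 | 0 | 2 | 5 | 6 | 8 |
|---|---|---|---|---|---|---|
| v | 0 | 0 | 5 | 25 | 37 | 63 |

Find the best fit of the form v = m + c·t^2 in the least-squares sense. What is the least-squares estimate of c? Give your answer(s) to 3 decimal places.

Normal-equation sums: Σ1 = 6, Σt^2 = 130, Σt^2·t^2 = 6034.
Moment sums: Σv = 130, Σt^2·v = 6009.
XᵀX·[m, c]ᵀ = Xᵀv becomes [[6, 130]; [130, 6034]]·[m, c]ᵀ = [130, 6009]ᵀ.
Δ = 6·6034 − 130² = 19304.
m = (130·6034 − 130·6009)/19304 = 1625/9652; c = (6·6009 − 130·130)/19304 = 9577/9652.

c = 0.992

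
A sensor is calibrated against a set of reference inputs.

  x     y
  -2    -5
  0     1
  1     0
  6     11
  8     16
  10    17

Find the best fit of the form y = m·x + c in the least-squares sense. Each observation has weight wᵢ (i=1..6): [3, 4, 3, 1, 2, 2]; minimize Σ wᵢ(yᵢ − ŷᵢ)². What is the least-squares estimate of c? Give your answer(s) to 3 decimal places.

Entries of MᵀWM: Σwᵢ·x·x = 379, Σwᵢ·x = 39, Σwᵢ·1 = 15.
For MᵀWy: Σwᵢ·x·y = 692, Σwᵢ·y = 66.
So MᵀWM·[m, c]ᵀ = MᵀWy: [[379, 39]; [39, 15]]·[m, c]ᵀ = [692, 66]ᵀ.
Δ = 379·15 − 39² = 4164.
m = (692·15 − 39·66)/4164 = 1301/694; c = (379·66 − 39·692)/4164 = -329/694.

c = -0.474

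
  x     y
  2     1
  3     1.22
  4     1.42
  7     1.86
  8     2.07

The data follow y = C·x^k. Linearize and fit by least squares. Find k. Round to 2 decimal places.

Linearized form: ln y = k·ln x + ln C. From the 5 transformed points,
Σln x = 7.2034, Σ(ln x)² = 11.7199, Σln y = 1.8976, Σln x·ln y = 3.4251.
Equations: 11.7199·k + 7.2034·ln C = 3.4251;  7.2034·k + 5·ln C = 1.8976.
Solving (det = 6.7102): k = 0.51501, ln C = -0.36244.

k = 0.52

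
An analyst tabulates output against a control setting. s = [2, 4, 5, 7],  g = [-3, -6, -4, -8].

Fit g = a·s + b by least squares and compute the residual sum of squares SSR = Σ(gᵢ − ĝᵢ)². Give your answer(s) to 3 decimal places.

SSR = 4.577

The normal equations are: 94·a + 18·b = -106;  18·a + 4·b = -21.
(Σs·s = 94, Σs = 18, Σ1 = 4, Σs·g = -106, Σg = -21.)
Δ = 94·4 − 18² = 52.
a = ((-106)·4 − 18·(-21))/52 = -23/26; b = (94·(-21) − 18·(-106))/52 = -33/26.
Residuals: 1/26, -31/26, 22/13, -7/13; SSR = 119/26.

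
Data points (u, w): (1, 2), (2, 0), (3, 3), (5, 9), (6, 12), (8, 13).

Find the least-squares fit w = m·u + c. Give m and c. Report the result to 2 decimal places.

Forming AᵀA = [[139, 25]; [25, 6]] and Aᵀw = [232, 39]ᵀ gives AᵀA·[m, c]ᵀ = Aᵀw.
Δ = 139·6 − 25² = 209.
m = (232·6 − 25·39)/209 = 417/209; c = (139·39 − 25·232)/209 = -379/209.

m = 2.00, c = -1.81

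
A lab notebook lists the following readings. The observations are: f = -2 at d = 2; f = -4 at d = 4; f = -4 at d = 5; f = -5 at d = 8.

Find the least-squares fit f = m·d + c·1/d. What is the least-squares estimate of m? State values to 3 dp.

From the data, Σd·d = 109, Σd·1/d = 4, Σ1/d·1/d = 589/1600.
For Mᵀf: Σd·f = -80, Σ1/d·f = -137/40.
Normal equations: [[109, 4]; [4, 589/1600]]·[m, c]ᵀ = [-80, -137/40]ᵀ.
det = 109·(589/1600) − 4² = 38601/1600.
m = ((-80)·(589/1600) − 4·(-137/40))/(38601/1600) = -2800/4289; c = (109·(-137/40) − 4·(-80))/(38601/1600) = -9480/4289.

m = -0.653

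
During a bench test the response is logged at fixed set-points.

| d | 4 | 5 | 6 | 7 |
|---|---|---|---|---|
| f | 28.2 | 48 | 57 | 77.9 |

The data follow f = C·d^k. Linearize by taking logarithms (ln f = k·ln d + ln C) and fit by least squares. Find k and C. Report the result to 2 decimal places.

Let Y = ln f. Fitting Y = k·ln d + ln C by least squares:
Σln d = 6.7334, Σ(ln d)² = 11.5091, Σln f = 15.6090, Σln d·ln f = 26.5792.
Equations: 11.5091·k + 6.7334·ln C = 26.5792;  6.7334·k + 4·ln C = 15.6090.
Δ = 11.5091·4 − (6.7334)² = 0.6976; k = (26.5792·4 − 6.7334·15.6090)/0.6976 = 1.74182, ln C = (11.5091·15.6090 − 6.7334·26.5792)/0.6976 = 0.97015, so C = exp(0.97015) = 2.63835.

k = 1.74, C = 2.64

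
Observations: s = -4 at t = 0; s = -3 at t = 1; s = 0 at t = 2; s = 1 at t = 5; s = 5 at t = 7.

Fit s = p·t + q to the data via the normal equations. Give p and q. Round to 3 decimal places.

Normal-equation sums: Σt·t = 79, Σt = 15, Σ1 = 5.
Moment sums: Σt·s = 37, Σs = -1.
XᵀX·[p, q]ᵀ = Xᵀs becomes [[79, 15]; [15, 5]]·[p, q]ᵀ = [37, -1]ᵀ.
Δ = 79·5 − 15² = 170.
p = (37·5 − 15·(-1))/170 = 20/17; q = (79·(-1) − 15·37)/170 = -317/85.

p = 1.176, q = -3.729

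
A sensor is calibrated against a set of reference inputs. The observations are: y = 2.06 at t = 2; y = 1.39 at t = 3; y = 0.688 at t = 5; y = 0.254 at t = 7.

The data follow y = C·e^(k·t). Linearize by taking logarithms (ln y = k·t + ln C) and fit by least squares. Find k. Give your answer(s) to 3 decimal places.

k = -0.413

Linearized form: ln y = k·t + ln C. From the 4 transformed points,
Σt = 17.0000, Σ(t)² = 87.0000, Σln y = -0.6924, Σt·ln y = -9.0295.
Equations: 87.0000·k + 17.0000·ln C = -9.0295;  17.0000·k + 4·ln C = -0.6924.
Slope k = (n·Σt·ln y − Σt·Σln y)/(n·Σ(t)² − (Σt)²) = (4·-9.0295 − 17.0000·-0.6924)/59.0000 = -0.41267; ln C = (Σln y − k·Σt)/n = 1.58074.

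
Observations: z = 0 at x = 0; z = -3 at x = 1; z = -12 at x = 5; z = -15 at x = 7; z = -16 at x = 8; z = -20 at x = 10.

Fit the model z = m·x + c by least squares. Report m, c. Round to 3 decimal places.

m = -1.966, c = -0.841

Normal-equation sums: Σx·x = 239, Σx = 31, Σ1 = 6.
For Aᵀz: Σx·z = -496, Σz = -66.
det = 239·6 − 31² = 473.
m = ((-496)·6 − 31·(-66))/473 = -930/473; c = (239·(-66) − 31·(-496))/473 = -398/473.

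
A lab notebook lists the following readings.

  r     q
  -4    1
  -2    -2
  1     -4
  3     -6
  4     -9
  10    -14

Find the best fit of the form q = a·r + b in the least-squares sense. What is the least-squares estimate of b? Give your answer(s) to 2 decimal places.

The normal equations are: 146·a + 12·b = -198;  12·a + 6·b = -34.
(Σr·r = 146, Σr = 12, Σ1 = 6, Σr·q = -198, Σq = -34.)
det = 146·6 − 12² = 732.
a = ((-198)·6 − 12·(-34))/732 = -65/61; b = (146·(-34) − 12·(-198))/732 = -647/183.

b = -3.54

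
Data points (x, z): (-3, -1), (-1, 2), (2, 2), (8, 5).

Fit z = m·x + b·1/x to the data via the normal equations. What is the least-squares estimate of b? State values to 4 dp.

Sums needed: Σx·x = 78, Σx·1/x = 4, Σ1/x·1/x = 793/576.
And Σx·z = 45, Σ1/x·z = -1/24.
So AᵀA·[m, b]ᵀ = Aᵀz: [[78, 4]; [4, 793/576]]·[m, b]ᵀ = [45, -1/24]ᵀ.
Δ = 78·(793/576) − 4² = 8773/96.
m = (45·(793/576) − 4·(-1/24))/(8773/96) = 11927/17546; b = (78·(-1/24) − 4·45)/(8773/96) = -17592/8773.

b = -2.0052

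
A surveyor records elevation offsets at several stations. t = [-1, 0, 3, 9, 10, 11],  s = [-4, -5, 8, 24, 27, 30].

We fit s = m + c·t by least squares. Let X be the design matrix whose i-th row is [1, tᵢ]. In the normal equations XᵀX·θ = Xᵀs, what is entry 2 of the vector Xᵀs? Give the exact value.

844

Entry 2 ↔ basis t, so (Xᵀs)_{2} = Σᵢ (t)·sᵢ = (-1)·(-4) + (0)·(-5) + (3)·(8) + (9)·(24) + (10)·(27) + (11)·(30) = 844.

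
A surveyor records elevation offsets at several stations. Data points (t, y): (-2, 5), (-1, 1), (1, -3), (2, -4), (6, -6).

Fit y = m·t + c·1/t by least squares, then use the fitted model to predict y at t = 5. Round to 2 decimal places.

Compute the Gram sums: Σt·t = 46, Σt·1/t = 5, Σ1/t·1/t = 91/36.
And Σt·y = -58, Σ1/t·y = -19/2.
So MᵀM·[m, c]ᵀ = Mᵀy: [[46, 5]; [5, 91/36]]·[m, c]ᵀ = [-58, -19/2]ᵀ.
Δ = 46·(91/36) − 5² = 1643/18.
m = ((-58)·(91/36) − 5·(-19/2))/(1643/18) = -1784/1643; c = (46·(-19/2) − 5·(-58))/(1643/18) = -2646/1643.
At t = 5: ŷ = (-1784/1643)·(5) + (-2646/1643)·(1/5) = -47246/8215.

ŷ = -5.75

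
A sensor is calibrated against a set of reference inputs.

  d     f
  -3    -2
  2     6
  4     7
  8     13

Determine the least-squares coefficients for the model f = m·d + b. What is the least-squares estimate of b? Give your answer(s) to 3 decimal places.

The normal equations are: 93·m + 11·b = 150;  11·m + 4·b = 24.
Eliminating b: 4·(row 1) − 11·(row 2) gives 251·m = 4·150 − 11·24 = 336, so m = 336/251.
Then b = (24 − 11·(336/251))/4 = 582/251.

b = 2.319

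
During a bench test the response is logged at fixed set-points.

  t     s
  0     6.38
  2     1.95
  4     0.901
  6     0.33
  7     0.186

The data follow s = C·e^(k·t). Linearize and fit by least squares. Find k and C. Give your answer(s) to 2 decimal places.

With ln sᵢ as the transformed response and tᵢ as the regressor:
XᵀX = [[105.0000, 19.0000]; [19.0000, 5]], rhs = [-17.5074, -0.3739]ᵀ  (here Σt = 19.0000, Σ(t)² = 105.0000, Σln s = -0.3739, Σt·ln s = -17.5074).
Δ = 105.0000·5 − (19.0000)² = 164.0000; k = (-17.5074·5 − 19.0000·-0.3739)/164.0000 = -0.49044, ln C = (105.0000·-0.3739 − 19.0000·-17.5074)/164.0000 = 1.78889, so C = exp(1.78889) = 5.98282.

k = -0.49, C = 5.98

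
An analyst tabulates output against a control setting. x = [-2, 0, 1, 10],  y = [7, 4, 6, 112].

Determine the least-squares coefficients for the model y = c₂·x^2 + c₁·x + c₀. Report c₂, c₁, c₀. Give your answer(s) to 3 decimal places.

c₂ = 1.013, c₁ = 0.650, c₀ = 4.194

From the data, Σx^2·x^2 = 10017, Σx^2·x = 993, Σx^2 = 105, Σx·x = 105, Σx = 9, Σ1 = 4.
Right-hand side: Σx^2·y = 11234, Σx·y = 1112, Σy = 129.
Solving the 3×3 system (Gaussian elimination) gives c₂ = 28825/28452, c₁ = 18491/28452, c₀ = 9943/2371.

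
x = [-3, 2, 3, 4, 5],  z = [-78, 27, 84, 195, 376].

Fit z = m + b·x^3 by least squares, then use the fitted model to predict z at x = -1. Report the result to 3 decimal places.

ẑ = 0.113

Entries of MᵀM: Σ1 = 5, Σx^3 = 197, Σx^3·x^3 = 21243.
For Mᵀz: Σz = 604, Σx^3·z = 64070.
Determinant 5·21243 − 197² = 67406.
m = (604·21243 − 197·64070)/67406 = 104491/33703; b = (5·64070 − 197·604)/67406 = 100681/33703.
At x = -1: ẑ = (104491/33703)·(1) + (100681/33703)·(-1) = 3810/33703.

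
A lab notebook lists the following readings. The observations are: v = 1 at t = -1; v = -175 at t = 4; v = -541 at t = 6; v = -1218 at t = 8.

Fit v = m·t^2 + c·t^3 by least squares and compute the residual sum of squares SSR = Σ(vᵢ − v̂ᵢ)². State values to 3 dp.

SSR = 4.698

MᵀM·[m, c]ᵀ = Mᵀv reads: 5649·m + 41567·c = -100227;  41567·m + 312897·c = -751673.
(Σt^2·t^2 = 5649, Σt^2·t^3 = 41567, Σt^3·t^3 = 312897, Σt^2·v = -100227, Σt^3·v = -751673.)
Eliminating c: 312897·(row 1) − 41567·(row 2) gives 39739664·m = 312897·(-100227) − 41567·(-751673) = -115936028, so m = -28984007/9934916.
Then c = ((-751673) − 41567·(-28984007/9934916))/312897 = -20016267/9934916.
Residuals: 4725664/2483729, 1543725/2483729, -1962908/2483729, 644366/2483729; SSR = 11669229/2483729.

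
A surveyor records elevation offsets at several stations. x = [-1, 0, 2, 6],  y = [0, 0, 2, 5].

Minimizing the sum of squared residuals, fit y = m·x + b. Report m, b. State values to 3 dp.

m = 0.757, b = 0.426

Setting ∂/∂m … = 0 gives: 41·m + 7·b = 34;  7·m + 4·b = 7.
Eliminating b: 4·(row 1) − 7·(row 2) gives 115·m = 4·34 − 7·7 = 87, so m = 87/115.
Then b = (7 − 7·(87/115))/4 = 49/115.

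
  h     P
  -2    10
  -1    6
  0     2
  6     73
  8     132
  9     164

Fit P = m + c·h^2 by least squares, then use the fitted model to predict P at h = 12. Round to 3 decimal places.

With design matrix A, AᵀA = [[6, 186]; [186, 11970]] and AᵀP = [387, 24406]ᵀ.
Determinant 6·11970 − 186² = 37224.
m = (387·11970 − 186·24406)/37224 = 15479/6204; c = (6·24406 − 186·387)/37224 = 12409/6204.
At h = 12: P̂ = (15479/6204)·(1) + (12409/6204)·(144) = 1802375/6204.

P̂ = 290.518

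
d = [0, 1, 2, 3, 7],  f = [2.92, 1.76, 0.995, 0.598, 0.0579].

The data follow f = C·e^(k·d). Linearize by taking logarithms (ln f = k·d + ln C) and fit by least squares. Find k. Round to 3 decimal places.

k = -0.563

Taking logs, ln f = k·d + ln C, so regress ln f on d.
Σd = 13.0000, Σ(d)² = 63.0000, Σln f = -1.7313, Σd·ln f = -20.9305.
Equations: 63.0000·k + 13.0000·ln C = -20.9305;  13.0000·k + 5·ln C = -1.7313.
Solving (det = 146.0000): k = -0.56264, ln C = 1.11660.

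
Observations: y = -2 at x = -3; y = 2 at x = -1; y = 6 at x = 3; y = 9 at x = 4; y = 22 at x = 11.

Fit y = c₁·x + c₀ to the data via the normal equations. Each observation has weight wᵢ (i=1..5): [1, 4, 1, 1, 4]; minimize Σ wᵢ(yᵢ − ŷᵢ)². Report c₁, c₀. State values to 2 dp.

Entries of MᵀWM: Σwᵢ·x·x = 522, Σwᵢ·x = 44, Σwᵢ·1 = 11.
Moment sums: Σwᵢ·x·y = 1020, Σwᵢ·y = 109.
MᵀWM·[c₁, c₀]ᵀ = MᵀWy becomes [[522, 44]; [44, 11]]·[c₁, c₀]ᵀ = [1020, 109]ᵀ.
Determinant 522·11 − 44² = 3806.
c₁ = (1020·11 − 44·109)/3806 = 292/173; c₀ = (522·109 − 44·1020)/3806 = 6009/1903.

c₁ = 1.69, c₀ = 3.16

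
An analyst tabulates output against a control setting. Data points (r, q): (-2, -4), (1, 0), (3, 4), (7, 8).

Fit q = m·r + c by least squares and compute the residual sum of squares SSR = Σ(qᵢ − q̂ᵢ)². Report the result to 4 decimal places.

From the data, Σr·r = 63, Σr = 9, Σ1 = 4.
For Mᵀq: Σr·q = 76, Σq = 8.
Determinant 63·4 − 9² = 171.
m = (76·4 − 9·8)/171 = 232/171; c = (63·8 − 9·76)/171 = -20/19.
Residuals: -40/171, -52/171, 56/57, -4/9; SSR = 224/171.

SSR = 1.3099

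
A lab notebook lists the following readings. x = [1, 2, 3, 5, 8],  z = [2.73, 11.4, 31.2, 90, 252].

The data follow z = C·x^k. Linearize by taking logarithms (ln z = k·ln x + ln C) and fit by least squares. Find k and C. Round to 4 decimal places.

k = 2.1871, C = 2.6756

With ln zᵢ as the transformed response and ln xᵢ as the regressor:
Σln x = 5.4806, Σ(ln x)² = 8.6018, Σln z = 16.9076, Σln x·ln z = 24.2068.
Normal system: [[8.6018, 5.4806]; [5.4806, 5]]·[k, ln C]ᵀ = [24.2068, 16.9076]ᵀ.
Solving (det = 12.9714): k = 2.18710, ln C = 0.98417, so C = exp(0.98417) = 2.67560.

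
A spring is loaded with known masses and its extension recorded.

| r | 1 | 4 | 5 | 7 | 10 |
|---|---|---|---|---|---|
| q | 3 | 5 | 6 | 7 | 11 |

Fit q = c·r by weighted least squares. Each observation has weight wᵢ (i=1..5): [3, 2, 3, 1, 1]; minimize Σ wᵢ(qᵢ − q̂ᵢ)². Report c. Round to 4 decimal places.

c = 1.1506

With design matrix X, XᵀWX = [[259]] and XᵀWq = [298]ᵀ.
Hence c = 298 / 259 ≈ 1.15058.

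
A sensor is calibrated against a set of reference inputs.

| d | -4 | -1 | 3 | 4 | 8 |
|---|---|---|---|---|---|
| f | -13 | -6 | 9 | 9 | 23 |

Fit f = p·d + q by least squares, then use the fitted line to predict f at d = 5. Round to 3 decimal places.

Sums needed: Σd·d = 106, Σd = 10, Σ1 = 5.
For Aᵀf: Σd·f = 305, Σf = 22.
Eliminating q: 5·(row 1) − 10·(row 2) gives 430·p = 5·305 − 10·22 = 1305, so p = 261/86.
Then q = (22 − 10·(261/86))/5 = -359/215.
At d = 5: f̂ = (261/86)·(5) + (-359/215)·(1) = 5807/430.

f̂ = 13.505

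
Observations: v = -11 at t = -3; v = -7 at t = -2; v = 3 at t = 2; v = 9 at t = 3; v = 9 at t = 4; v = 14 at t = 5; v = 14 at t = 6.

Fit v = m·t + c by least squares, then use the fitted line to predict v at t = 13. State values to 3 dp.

Sums needed: Σt·t = 103, Σt = 15, Σ1 = 7.
Moment sums: Σt·v = 270, Σv = 31.
Eliminating c: 7·(row 1) − 15·(row 2) gives 496·m = 7·270 − 15·31 = 1425, so m = 1425/496.
Then c = (31 − 15·(1425/496))/7 = -857/496.
At t = 13: v̂ = (1425/496)·(13) + (-857/496)·(1) = 4417/124.

v̂ = 35.621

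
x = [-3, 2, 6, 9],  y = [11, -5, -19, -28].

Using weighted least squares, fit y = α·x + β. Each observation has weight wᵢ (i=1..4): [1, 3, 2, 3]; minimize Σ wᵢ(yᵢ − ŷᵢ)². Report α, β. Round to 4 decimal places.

Entries of MᵀWM: Σwᵢ·x·x = 336, Σwᵢ·x = 42, Σwᵢ·1 = 9.
For MᵀWy: Σwᵢ·x·y = -1047, Σwᵢ·y = -126.
Normal equations: [[336, 42]; [42, 9]]·[α, β]ᵀ = [-1047, -126]ᵀ.
Eliminating β: 9·(row 1) − 42·(row 2) gives 1260·α = 9·(-1047) − 42·(-126) = -4131, so α = -459/140.
Then β = ((-126) − 42·(-459/140))/9 = 13/10.

α = -3.2786, β = 1.3000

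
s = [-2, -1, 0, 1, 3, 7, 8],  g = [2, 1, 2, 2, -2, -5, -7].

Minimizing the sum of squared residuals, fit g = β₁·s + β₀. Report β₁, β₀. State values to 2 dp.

β₁ = -0.92, β₀ = 1.10

The normal system MᵀM·[β₁, β₀]ᵀ = Mᵀg is [[128, 16]; [16, 7]]·[β₁, β₀]ᵀ = [-100, -7]ᵀ.
Eliminating β₀: 7·(row 1) − 16·(row 2) gives 640·β₁ = 7·(-100) − 16·(-7) = -588, so β₁ = -147/160.
Then β₀ = ((-7) − 16·(-147/160))/7 = 11/10.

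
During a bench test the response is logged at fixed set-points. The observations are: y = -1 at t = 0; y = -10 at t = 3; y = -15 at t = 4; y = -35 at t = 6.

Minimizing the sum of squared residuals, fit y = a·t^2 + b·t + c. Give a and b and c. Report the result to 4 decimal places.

The normal system AᵀA·[a, b, c]ᵀ = Aᵀy is [[1633, 307, 61]; [307, 61, 13]; [61, 13, 4]]·[a, b, c]ᵀ = [-1590, -300, -61]ᵀ.
Inverting the 3×3 Gram matrix, [a, b, c]ᵀ = [-29/30, 9/50, -82/75]ᵀ.

a = -0.9667, b = 0.1800, c = -1.0933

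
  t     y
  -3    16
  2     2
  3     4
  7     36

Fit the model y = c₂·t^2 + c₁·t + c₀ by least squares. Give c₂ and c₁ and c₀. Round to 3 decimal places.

c₂ = 0.979, c₁ = -1.924, c₀ = 1.460

The normal system AᵀA·[c₂, c₁, c₀]ᵀ = Aᵀy is [[2579, 351, 71]; [351, 71, 9]; [71, 9, 4]]·[c₂, c₁, c₀]ᵀ = [1952, 220, 58]ᵀ.
Row-reducing yields c₂ = 594/607, c₁ = -1168/607, c₀ = 886/607.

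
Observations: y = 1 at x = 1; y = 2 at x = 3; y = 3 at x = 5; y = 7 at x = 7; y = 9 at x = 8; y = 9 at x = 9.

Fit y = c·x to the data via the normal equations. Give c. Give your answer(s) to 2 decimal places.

c = 0.98

From the data, Σx·x = 229.
Right-hand side: Σx·y = 224.
So AᵀA·[c]ᵀ = Aᵀy: [[229]]·[c]ᵀ = [224]ᵀ.
Hence c = 224 / 229 ≈ 0.978166.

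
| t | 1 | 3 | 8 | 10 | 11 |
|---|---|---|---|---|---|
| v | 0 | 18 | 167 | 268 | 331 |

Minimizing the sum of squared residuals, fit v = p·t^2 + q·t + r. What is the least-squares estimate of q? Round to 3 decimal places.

q = -3.740

Sums needed: Σt^2·t^2 = 28819, Σt^2·t = 2871, Σt^2 = 295, Σt·t = 295, Σt = 33, Σ1 = 5.
And Σt^2·v = 77701, Σt·v = 7711, Σv = 784.
So MᵀM·[p, q, r]ᵀ = Mᵀv: [[28819, 2871, 295]; [2871, 295, 33]; [295, 33, 5]]·[p, q, r]ᵀ = [77701, 7711, 784]ᵀ.
Solving the 3×3 system (Gaussian elimination) gives p = 209339/68462, q = -256069/68462, r = 36948/34231.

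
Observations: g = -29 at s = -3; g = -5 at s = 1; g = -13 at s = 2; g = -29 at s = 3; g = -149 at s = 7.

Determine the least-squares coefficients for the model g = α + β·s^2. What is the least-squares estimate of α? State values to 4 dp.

With design matrix A, AᵀA = [[5, 72]; [72, 2580]] and Aᵀg = [-225, -7880]ᵀ.
Eliminating β: 2580·(row 1) − 72·(row 2) gives 7716·α = 2580·(-225) − 72·(-7880) = -13140, so α = -1095/643.
Then β = ((-7880) − 72·(-1095/643))/2580 = -5800/1929.

α = -1.7030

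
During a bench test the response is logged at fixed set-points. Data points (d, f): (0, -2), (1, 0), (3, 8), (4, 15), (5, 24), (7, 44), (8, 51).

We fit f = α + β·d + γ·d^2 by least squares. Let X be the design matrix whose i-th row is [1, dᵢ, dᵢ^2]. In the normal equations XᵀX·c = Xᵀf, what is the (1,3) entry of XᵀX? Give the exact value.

Row 1 ↔ basis 1, column 3 ↔ basis d^2, so (XᵀX)_{1,3} = Σᵢ d^2 = (1)·(0) + (1)·(1) + (1)·(9) + (1)·(16) + (1)·(25) + (1)·(49) + (1)·(64) = 164.

164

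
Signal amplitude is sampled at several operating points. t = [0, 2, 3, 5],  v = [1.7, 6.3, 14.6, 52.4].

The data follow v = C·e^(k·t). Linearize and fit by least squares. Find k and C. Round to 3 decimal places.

k = 0.692, C = 1.688

Taking logs, ln v = k·t + ln C, so regress ln v on t.
Over the data: Σt = 10.0000, Σ(t)² = 38.0000, Σln v = 9.0111, Σt·ln v = 31.5187.
Normal system: [[38.0000, 10.0000]; [10.0000, 4]]·[k, ln C]ᵀ = [31.5187, 9.0111]ᵀ.
Solving (det = 52.0000): k = 0.69161, ln C = 0.52375, so C = exp(0.52375) = 1.68835.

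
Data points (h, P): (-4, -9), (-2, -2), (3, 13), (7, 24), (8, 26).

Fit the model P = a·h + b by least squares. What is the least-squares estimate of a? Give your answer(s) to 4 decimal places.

Sums needed: Σh·h = 142, Σh = 12, Σ1 = 5.
Right-hand side: Σh·P = 455, ΣP = 52.
MᵀM·[a, b]ᵀ = MᵀP becomes [[142, 12]; [12, 5]]·[a, b]ᵀ = [455, 52]ᵀ.
Δ = 142·5 − 12² = 566.
a = (455·5 − 12·52)/566 = 1651/566; b = (142·52 − 12·455)/566 = 962/283.

a = 2.9170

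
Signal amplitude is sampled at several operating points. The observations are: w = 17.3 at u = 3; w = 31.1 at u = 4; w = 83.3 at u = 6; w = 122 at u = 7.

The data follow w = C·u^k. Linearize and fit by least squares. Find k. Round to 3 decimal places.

Taking logs, ln w = k·ln u + ln C, so regress ln w on ln u.
Over the data: Σln u = 6.2226, Σ(ln u)² = 10.1257, Σln w = 15.5144, Σln u·ln w = 25.1690.
Normal system: [[10.1257, 6.2226]; [6.2226, 4]]·[k, ln C]ᵀ = [25.1690, 15.5144]ᵀ.
Solving (det = 1.7825): k = 2.32061, ln C = 0.26855.

k = 2.321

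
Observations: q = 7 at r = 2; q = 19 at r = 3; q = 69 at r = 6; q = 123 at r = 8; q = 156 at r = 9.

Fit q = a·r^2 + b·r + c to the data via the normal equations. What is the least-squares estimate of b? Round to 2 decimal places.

b = 0.25

MᵀM·[a, b, c]ᵀ = Mᵀq reads: 12050·a + 1492·b + 194·c = 23191;  1492·a + 194·b + 28·c = 2873;  194·a + 28·b + 5·c = 374.
(Σr^2·r^2 = 12050, Σr^2·r = 1492, Σr^2 = 194, Σr·r = 194, Σr = 28, Σ1 = 5, Σr^2·q = 23191, Σr·q = 2873, Σq = 374.)
Row-reducing yields a = 1969/1038, b = 257/1038, c = -97/519.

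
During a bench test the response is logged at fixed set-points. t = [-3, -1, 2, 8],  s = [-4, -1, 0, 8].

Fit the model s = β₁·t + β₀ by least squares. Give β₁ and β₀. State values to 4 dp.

The normal system AᵀA·[β₁, β₀]ᵀ = Aᵀs is [[78, 6]; [6, 4]]·[β₁, β₀]ᵀ = [77, 3]ᵀ.
det = 78·4 − 6² = 276.
β₁ = (77·4 − 6·3)/276 = 145/138; β₀ = (78·3 − 6·77)/276 = -19/23.

β₁ = 1.0507, β₀ = -0.8261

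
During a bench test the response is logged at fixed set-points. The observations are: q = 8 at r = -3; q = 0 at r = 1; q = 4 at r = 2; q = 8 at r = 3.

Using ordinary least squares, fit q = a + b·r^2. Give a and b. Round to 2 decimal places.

Sums needed: Σ1 = 4, Σr^2 = 23, Σr^2·r^2 = 179.
For Xᵀq: Σq = 20, Σr^2·q = 160.
det = 4·179 − 23² = 187.
a = (20·179 − 23·160)/187 = -100/187; b = (4·160 − 23·20)/187 = 180/187.

a = -0.53, b = 0.96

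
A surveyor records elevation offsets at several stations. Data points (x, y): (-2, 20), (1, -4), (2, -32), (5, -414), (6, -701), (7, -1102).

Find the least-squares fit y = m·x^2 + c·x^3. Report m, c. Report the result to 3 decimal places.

Forming MᵀM = [[4355, 27709]; [27709, 180059]] and Mᵀy = [-89636, -581572]ᵀ gives MᵀM·[m, c]ᵀ = Mᵀy.
Δ = 4355·180059 − 27709² = 16368264.
m = ((-89636)·180059 − 27709·(-581572))/16368264 = -31553/20667; c = (4355·(-581572) − 27709·(-89636))/16368264 = -680863/227337.

m = -1.527, c = -2.995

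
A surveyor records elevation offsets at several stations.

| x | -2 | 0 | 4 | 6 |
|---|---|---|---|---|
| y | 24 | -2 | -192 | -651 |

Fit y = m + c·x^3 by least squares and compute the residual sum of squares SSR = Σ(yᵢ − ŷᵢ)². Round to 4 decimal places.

SSR = 3.8149

Forming AᵀA = [[4, 272]; [272, 50816]] and Aᵀy = [-821, -153096]ᵀ gives AᵀA·[m, c]ᵀ = Aᵀy.
Determinant 4·50816 − 272² = 129280.
m = ((-821)·50816 − 272·(-153096))/129280 = -304/505; c = (4·(-153096) − 272·(-821))/129280 = -24317/8080.
Residuals: 531/1010, -706/505, 612/505, -343/1010; SSR = 3853/1010.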